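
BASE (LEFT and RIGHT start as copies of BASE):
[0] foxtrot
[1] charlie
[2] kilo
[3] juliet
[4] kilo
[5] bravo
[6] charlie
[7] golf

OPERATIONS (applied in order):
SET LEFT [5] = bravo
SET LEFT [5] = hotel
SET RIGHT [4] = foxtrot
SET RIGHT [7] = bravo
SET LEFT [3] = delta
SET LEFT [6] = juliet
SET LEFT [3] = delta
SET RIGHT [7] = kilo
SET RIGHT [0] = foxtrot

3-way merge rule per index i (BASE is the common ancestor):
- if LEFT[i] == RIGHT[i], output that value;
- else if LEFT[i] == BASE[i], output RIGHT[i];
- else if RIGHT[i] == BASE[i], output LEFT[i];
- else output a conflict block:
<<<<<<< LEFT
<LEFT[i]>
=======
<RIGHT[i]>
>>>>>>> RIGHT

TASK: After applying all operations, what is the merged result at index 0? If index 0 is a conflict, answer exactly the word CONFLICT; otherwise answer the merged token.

Final LEFT:  [foxtrot, charlie, kilo, delta, kilo, hotel, juliet, golf]
Final RIGHT: [foxtrot, charlie, kilo, juliet, foxtrot, bravo, charlie, kilo]
i=0: L=foxtrot R=foxtrot -> agree -> foxtrot
i=1: L=charlie R=charlie -> agree -> charlie
i=2: L=kilo R=kilo -> agree -> kilo
i=3: L=delta, R=juliet=BASE -> take LEFT -> delta
i=4: L=kilo=BASE, R=foxtrot -> take RIGHT -> foxtrot
i=5: L=hotel, R=bravo=BASE -> take LEFT -> hotel
i=6: L=juliet, R=charlie=BASE -> take LEFT -> juliet
i=7: L=golf=BASE, R=kilo -> take RIGHT -> kilo
Index 0 -> foxtrot

Answer: foxtrot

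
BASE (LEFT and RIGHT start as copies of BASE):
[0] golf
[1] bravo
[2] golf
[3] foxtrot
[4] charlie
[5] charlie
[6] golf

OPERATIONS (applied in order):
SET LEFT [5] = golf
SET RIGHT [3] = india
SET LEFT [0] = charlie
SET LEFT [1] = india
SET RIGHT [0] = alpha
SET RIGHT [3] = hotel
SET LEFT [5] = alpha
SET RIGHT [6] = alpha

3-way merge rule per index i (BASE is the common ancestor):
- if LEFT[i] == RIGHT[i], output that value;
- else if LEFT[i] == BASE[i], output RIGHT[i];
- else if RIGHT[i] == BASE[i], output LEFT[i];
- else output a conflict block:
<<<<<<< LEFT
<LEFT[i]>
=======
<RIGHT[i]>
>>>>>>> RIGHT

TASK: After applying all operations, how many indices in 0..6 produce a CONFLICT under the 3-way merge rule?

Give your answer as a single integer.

Final LEFT:  [charlie, india, golf, foxtrot, charlie, alpha, golf]
Final RIGHT: [alpha, bravo, golf, hotel, charlie, charlie, alpha]
i=0: BASE=golf L=charlie R=alpha all differ -> CONFLICT
i=1: L=india, R=bravo=BASE -> take LEFT -> india
i=2: L=golf R=golf -> agree -> golf
i=3: L=foxtrot=BASE, R=hotel -> take RIGHT -> hotel
i=4: L=charlie R=charlie -> agree -> charlie
i=5: L=alpha, R=charlie=BASE -> take LEFT -> alpha
i=6: L=golf=BASE, R=alpha -> take RIGHT -> alpha
Conflict count: 1

Answer: 1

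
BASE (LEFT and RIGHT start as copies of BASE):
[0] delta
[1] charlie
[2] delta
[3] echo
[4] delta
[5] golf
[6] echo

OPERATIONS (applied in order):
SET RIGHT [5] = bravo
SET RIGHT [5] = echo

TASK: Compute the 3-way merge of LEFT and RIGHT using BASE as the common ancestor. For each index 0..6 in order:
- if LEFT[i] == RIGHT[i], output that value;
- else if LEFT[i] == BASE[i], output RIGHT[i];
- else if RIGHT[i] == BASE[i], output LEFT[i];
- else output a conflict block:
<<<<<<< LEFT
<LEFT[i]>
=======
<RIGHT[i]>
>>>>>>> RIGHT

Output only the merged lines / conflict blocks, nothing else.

Final LEFT:  [delta, charlie, delta, echo, delta, golf, echo]
Final RIGHT: [delta, charlie, delta, echo, delta, echo, echo]
i=0: L=delta R=delta -> agree -> delta
i=1: L=charlie R=charlie -> agree -> charlie
i=2: L=delta R=delta -> agree -> delta
i=3: L=echo R=echo -> agree -> echo
i=4: L=delta R=delta -> agree -> delta
i=5: L=golf=BASE, R=echo -> take RIGHT -> echo
i=6: L=echo R=echo -> agree -> echo

Answer: delta
charlie
delta
echo
delta
echo
echo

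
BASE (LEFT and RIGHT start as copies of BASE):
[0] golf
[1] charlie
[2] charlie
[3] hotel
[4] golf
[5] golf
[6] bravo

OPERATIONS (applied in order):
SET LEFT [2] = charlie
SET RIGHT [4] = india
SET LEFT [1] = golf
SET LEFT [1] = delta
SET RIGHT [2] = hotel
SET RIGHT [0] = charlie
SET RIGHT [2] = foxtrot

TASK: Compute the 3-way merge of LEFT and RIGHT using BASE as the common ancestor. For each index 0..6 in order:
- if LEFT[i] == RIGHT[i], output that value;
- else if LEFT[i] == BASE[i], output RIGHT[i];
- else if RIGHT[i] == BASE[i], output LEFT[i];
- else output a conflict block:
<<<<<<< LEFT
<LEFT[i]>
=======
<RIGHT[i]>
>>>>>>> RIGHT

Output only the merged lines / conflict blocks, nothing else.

Answer: charlie
delta
foxtrot
hotel
india
golf
bravo

Derivation:
Final LEFT:  [golf, delta, charlie, hotel, golf, golf, bravo]
Final RIGHT: [charlie, charlie, foxtrot, hotel, india, golf, bravo]
i=0: L=golf=BASE, R=charlie -> take RIGHT -> charlie
i=1: L=delta, R=charlie=BASE -> take LEFT -> delta
i=2: L=charlie=BASE, R=foxtrot -> take RIGHT -> foxtrot
i=3: L=hotel R=hotel -> agree -> hotel
i=4: L=golf=BASE, R=india -> take RIGHT -> india
i=5: L=golf R=golf -> agree -> golf
i=6: L=bravo R=bravo -> agree -> bravo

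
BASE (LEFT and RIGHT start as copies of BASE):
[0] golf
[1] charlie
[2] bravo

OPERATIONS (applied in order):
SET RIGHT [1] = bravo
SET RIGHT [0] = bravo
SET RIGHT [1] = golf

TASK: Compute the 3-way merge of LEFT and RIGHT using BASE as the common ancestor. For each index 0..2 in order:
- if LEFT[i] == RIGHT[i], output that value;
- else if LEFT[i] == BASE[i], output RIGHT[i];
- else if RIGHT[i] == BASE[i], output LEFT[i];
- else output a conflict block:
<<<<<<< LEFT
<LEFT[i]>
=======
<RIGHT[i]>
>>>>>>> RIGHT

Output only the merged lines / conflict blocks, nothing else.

Answer: bravo
golf
bravo

Derivation:
Final LEFT:  [golf, charlie, bravo]
Final RIGHT: [bravo, golf, bravo]
i=0: L=golf=BASE, R=bravo -> take RIGHT -> bravo
i=1: L=charlie=BASE, R=golf -> take RIGHT -> golf
i=2: L=bravo R=bravo -> agree -> bravo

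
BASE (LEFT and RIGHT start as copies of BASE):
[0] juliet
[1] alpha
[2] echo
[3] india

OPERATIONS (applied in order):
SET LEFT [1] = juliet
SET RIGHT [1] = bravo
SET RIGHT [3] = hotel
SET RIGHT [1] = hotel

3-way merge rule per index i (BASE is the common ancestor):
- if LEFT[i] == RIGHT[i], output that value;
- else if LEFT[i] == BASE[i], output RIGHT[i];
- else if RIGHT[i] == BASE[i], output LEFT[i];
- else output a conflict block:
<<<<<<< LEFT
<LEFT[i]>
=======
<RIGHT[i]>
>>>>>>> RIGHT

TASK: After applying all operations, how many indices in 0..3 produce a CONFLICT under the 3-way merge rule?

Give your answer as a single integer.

Answer: 1

Derivation:
Final LEFT:  [juliet, juliet, echo, india]
Final RIGHT: [juliet, hotel, echo, hotel]
i=0: L=juliet R=juliet -> agree -> juliet
i=1: BASE=alpha L=juliet R=hotel all differ -> CONFLICT
i=2: L=echo R=echo -> agree -> echo
i=3: L=india=BASE, R=hotel -> take RIGHT -> hotel
Conflict count: 1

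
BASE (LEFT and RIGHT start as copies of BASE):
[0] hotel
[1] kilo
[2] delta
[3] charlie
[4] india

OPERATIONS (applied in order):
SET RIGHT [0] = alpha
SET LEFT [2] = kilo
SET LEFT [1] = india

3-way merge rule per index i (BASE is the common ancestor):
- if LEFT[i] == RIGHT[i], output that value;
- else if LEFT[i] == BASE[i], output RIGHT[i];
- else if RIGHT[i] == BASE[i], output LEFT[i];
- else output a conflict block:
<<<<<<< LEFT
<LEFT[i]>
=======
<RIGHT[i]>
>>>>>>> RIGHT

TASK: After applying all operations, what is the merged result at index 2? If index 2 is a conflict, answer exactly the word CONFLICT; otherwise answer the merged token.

Answer: kilo

Derivation:
Final LEFT:  [hotel, india, kilo, charlie, india]
Final RIGHT: [alpha, kilo, delta, charlie, india]
i=0: L=hotel=BASE, R=alpha -> take RIGHT -> alpha
i=1: L=india, R=kilo=BASE -> take LEFT -> india
i=2: L=kilo, R=delta=BASE -> take LEFT -> kilo
i=3: L=charlie R=charlie -> agree -> charlie
i=4: L=india R=india -> agree -> india
Index 2 -> kilo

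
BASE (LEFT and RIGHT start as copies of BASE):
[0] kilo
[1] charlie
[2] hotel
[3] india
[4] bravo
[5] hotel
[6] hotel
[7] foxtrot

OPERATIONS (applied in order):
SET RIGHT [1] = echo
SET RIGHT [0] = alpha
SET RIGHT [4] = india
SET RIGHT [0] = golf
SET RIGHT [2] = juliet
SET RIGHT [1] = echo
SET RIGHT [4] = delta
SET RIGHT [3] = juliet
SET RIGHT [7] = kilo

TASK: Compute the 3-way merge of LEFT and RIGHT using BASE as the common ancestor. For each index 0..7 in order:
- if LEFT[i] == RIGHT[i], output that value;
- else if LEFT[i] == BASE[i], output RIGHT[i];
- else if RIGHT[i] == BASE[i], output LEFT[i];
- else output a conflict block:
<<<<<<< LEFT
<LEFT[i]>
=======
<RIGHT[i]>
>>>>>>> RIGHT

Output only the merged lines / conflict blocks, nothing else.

Answer: golf
echo
juliet
juliet
delta
hotel
hotel
kilo

Derivation:
Final LEFT:  [kilo, charlie, hotel, india, bravo, hotel, hotel, foxtrot]
Final RIGHT: [golf, echo, juliet, juliet, delta, hotel, hotel, kilo]
i=0: L=kilo=BASE, R=golf -> take RIGHT -> golf
i=1: L=charlie=BASE, R=echo -> take RIGHT -> echo
i=2: L=hotel=BASE, R=juliet -> take RIGHT -> juliet
i=3: L=india=BASE, R=juliet -> take RIGHT -> juliet
i=4: L=bravo=BASE, R=delta -> take RIGHT -> delta
i=5: L=hotel R=hotel -> agree -> hotel
i=6: L=hotel R=hotel -> agree -> hotel
i=7: L=foxtrot=BASE, R=kilo -> take RIGHT -> kilo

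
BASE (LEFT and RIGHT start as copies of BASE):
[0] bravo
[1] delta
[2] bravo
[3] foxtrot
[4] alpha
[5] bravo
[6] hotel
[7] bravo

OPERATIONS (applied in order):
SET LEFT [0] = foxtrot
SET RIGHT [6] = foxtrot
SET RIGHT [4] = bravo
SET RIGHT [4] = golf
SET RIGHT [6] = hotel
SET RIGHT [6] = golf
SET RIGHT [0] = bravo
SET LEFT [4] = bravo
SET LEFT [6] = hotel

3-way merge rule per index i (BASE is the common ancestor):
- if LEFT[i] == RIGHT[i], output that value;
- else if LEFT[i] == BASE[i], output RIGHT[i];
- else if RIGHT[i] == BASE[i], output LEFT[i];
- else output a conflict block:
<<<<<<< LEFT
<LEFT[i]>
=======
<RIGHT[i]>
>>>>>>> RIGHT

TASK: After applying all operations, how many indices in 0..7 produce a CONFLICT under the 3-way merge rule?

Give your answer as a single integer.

Final LEFT:  [foxtrot, delta, bravo, foxtrot, bravo, bravo, hotel, bravo]
Final RIGHT: [bravo, delta, bravo, foxtrot, golf, bravo, golf, bravo]
i=0: L=foxtrot, R=bravo=BASE -> take LEFT -> foxtrot
i=1: L=delta R=delta -> agree -> delta
i=2: L=bravo R=bravo -> agree -> bravo
i=3: L=foxtrot R=foxtrot -> agree -> foxtrot
i=4: BASE=alpha L=bravo R=golf all differ -> CONFLICT
i=5: L=bravo R=bravo -> agree -> bravo
i=6: L=hotel=BASE, R=golf -> take RIGHT -> golf
i=7: L=bravo R=bravo -> agree -> bravo
Conflict count: 1

Answer: 1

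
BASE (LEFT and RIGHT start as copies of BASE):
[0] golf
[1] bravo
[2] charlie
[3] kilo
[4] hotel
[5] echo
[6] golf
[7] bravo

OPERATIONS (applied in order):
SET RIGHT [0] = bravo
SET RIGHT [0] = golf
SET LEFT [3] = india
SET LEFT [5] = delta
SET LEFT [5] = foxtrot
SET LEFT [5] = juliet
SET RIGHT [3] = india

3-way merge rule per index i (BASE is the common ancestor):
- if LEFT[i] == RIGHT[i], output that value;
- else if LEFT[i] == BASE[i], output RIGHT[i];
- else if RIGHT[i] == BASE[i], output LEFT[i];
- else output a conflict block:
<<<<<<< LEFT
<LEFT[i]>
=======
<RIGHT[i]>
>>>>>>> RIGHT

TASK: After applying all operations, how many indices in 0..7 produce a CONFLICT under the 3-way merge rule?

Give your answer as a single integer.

Answer: 0

Derivation:
Final LEFT:  [golf, bravo, charlie, india, hotel, juliet, golf, bravo]
Final RIGHT: [golf, bravo, charlie, india, hotel, echo, golf, bravo]
i=0: L=golf R=golf -> agree -> golf
i=1: L=bravo R=bravo -> agree -> bravo
i=2: L=charlie R=charlie -> agree -> charlie
i=3: L=india R=india -> agree -> india
i=4: L=hotel R=hotel -> agree -> hotel
i=5: L=juliet, R=echo=BASE -> take LEFT -> juliet
i=6: L=golf R=golf -> agree -> golf
i=7: L=bravo R=bravo -> agree -> bravo
Conflict count: 0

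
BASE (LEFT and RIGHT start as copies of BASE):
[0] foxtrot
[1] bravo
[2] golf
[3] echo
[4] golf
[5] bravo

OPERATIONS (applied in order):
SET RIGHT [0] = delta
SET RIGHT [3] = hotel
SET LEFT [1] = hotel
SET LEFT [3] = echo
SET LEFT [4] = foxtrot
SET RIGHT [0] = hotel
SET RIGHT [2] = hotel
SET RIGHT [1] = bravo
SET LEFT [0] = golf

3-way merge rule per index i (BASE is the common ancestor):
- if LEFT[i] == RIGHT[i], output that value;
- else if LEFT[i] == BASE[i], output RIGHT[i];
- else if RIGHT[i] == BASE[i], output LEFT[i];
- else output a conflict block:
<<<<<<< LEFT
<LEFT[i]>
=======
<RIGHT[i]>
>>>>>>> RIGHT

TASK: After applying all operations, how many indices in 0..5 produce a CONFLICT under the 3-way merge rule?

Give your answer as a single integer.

Final LEFT:  [golf, hotel, golf, echo, foxtrot, bravo]
Final RIGHT: [hotel, bravo, hotel, hotel, golf, bravo]
i=0: BASE=foxtrot L=golf R=hotel all differ -> CONFLICT
i=1: L=hotel, R=bravo=BASE -> take LEFT -> hotel
i=2: L=golf=BASE, R=hotel -> take RIGHT -> hotel
i=3: L=echo=BASE, R=hotel -> take RIGHT -> hotel
i=4: L=foxtrot, R=golf=BASE -> take LEFT -> foxtrot
i=5: L=bravo R=bravo -> agree -> bravo
Conflict count: 1

Answer: 1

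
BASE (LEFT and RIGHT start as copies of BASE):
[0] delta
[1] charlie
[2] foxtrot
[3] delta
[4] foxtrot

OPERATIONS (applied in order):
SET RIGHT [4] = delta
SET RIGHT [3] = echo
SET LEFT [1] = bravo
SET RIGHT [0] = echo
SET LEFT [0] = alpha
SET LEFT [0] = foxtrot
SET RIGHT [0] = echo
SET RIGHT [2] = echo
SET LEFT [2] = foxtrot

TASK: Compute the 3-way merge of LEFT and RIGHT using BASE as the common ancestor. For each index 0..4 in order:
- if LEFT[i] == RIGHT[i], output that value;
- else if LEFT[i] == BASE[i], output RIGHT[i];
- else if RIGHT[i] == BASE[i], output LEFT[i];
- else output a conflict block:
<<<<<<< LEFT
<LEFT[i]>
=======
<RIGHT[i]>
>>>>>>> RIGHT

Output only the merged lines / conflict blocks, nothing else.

Answer: <<<<<<< LEFT
foxtrot
=======
echo
>>>>>>> RIGHT
bravo
echo
echo
delta

Derivation:
Final LEFT:  [foxtrot, bravo, foxtrot, delta, foxtrot]
Final RIGHT: [echo, charlie, echo, echo, delta]
i=0: BASE=delta L=foxtrot R=echo all differ -> CONFLICT
i=1: L=bravo, R=charlie=BASE -> take LEFT -> bravo
i=2: L=foxtrot=BASE, R=echo -> take RIGHT -> echo
i=3: L=delta=BASE, R=echo -> take RIGHT -> echo
i=4: L=foxtrot=BASE, R=delta -> take RIGHT -> delta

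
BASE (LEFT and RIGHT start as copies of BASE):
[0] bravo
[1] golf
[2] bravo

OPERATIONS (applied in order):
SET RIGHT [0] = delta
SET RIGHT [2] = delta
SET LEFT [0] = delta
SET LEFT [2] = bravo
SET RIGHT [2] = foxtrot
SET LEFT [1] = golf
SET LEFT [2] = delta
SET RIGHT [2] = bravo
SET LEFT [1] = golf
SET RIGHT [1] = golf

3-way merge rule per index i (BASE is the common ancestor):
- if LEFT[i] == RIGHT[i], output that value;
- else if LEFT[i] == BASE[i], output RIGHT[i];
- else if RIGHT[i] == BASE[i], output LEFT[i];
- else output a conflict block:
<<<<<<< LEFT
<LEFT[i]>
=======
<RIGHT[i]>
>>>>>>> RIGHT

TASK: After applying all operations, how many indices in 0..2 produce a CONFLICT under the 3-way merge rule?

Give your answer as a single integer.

Answer: 0

Derivation:
Final LEFT:  [delta, golf, delta]
Final RIGHT: [delta, golf, bravo]
i=0: L=delta R=delta -> agree -> delta
i=1: L=golf R=golf -> agree -> golf
i=2: L=delta, R=bravo=BASE -> take LEFT -> delta
Conflict count: 0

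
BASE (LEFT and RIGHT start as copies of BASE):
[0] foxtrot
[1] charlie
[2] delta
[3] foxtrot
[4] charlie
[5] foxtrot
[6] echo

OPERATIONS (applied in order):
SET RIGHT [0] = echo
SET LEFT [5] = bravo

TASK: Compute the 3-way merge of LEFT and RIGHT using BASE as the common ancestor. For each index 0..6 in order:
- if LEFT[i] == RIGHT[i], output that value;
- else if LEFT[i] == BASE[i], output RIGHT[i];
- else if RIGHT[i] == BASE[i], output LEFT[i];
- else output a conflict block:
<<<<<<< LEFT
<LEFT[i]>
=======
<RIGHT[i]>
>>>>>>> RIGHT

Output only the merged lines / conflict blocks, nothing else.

Answer: echo
charlie
delta
foxtrot
charlie
bravo
echo

Derivation:
Final LEFT:  [foxtrot, charlie, delta, foxtrot, charlie, bravo, echo]
Final RIGHT: [echo, charlie, delta, foxtrot, charlie, foxtrot, echo]
i=0: L=foxtrot=BASE, R=echo -> take RIGHT -> echo
i=1: L=charlie R=charlie -> agree -> charlie
i=2: L=delta R=delta -> agree -> delta
i=3: L=foxtrot R=foxtrot -> agree -> foxtrot
i=4: L=charlie R=charlie -> agree -> charlie
i=5: L=bravo, R=foxtrot=BASE -> take LEFT -> bravo
i=6: L=echo R=echo -> agree -> echo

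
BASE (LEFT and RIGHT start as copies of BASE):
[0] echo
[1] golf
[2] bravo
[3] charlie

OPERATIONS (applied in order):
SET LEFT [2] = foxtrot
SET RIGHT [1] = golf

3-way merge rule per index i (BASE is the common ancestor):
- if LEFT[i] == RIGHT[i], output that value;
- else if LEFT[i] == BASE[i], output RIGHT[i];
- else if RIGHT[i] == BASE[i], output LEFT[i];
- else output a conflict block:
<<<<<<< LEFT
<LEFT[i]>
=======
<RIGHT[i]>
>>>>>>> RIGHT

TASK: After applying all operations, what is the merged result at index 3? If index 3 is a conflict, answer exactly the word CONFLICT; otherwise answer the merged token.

Final LEFT:  [echo, golf, foxtrot, charlie]
Final RIGHT: [echo, golf, bravo, charlie]
i=0: L=echo R=echo -> agree -> echo
i=1: L=golf R=golf -> agree -> golf
i=2: L=foxtrot, R=bravo=BASE -> take LEFT -> foxtrot
i=3: L=charlie R=charlie -> agree -> charlie
Index 3 -> charlie

Answer: charlie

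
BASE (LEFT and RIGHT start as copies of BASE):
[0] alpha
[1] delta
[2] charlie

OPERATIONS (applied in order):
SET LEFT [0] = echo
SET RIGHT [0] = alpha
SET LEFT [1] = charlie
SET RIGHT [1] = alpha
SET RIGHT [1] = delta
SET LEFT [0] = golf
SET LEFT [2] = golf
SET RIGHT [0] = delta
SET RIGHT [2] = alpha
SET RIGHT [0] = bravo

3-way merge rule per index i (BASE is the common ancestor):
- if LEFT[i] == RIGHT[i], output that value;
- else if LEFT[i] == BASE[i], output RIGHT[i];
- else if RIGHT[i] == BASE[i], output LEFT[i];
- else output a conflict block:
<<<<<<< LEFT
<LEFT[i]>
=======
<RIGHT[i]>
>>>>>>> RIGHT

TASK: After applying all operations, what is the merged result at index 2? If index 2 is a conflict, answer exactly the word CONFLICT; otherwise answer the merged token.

Final LEFT:  [golf, charlie, golf]
Final RIGHT: [bravo, delta, alpha]
i=0: BASE=alpha L=golf R=bravo all differ -> CONFLICT
i=1: L=charlie, R=delta=BASE -> take LEFT -> charlie
i=2: BASE=charlie L=golf R=alpha all differ -> CONFLICT
Index 2 -> CONFLICT

Answer: CONFLICT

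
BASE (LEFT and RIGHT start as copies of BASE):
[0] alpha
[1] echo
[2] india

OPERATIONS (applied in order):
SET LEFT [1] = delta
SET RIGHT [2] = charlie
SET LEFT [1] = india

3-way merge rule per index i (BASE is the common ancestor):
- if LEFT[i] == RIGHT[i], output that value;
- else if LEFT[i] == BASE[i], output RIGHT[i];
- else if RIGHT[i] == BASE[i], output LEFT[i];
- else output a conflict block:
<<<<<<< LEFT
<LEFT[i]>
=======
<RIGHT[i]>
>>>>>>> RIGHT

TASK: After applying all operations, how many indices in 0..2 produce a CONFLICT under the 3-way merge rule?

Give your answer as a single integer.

Final LEFT:  [alpha, india, india]
Final RIGHT: [alpha, echo, charlie]
i=0: L=alpha R=alpha -> agree -> alpha
i=1: L=india, R=echo=BASE -> take LEFT -> india
i=2: L=india=BASE, R=charlie -> take RIGHT -> charlie
Conflict count: 0

Answer: 0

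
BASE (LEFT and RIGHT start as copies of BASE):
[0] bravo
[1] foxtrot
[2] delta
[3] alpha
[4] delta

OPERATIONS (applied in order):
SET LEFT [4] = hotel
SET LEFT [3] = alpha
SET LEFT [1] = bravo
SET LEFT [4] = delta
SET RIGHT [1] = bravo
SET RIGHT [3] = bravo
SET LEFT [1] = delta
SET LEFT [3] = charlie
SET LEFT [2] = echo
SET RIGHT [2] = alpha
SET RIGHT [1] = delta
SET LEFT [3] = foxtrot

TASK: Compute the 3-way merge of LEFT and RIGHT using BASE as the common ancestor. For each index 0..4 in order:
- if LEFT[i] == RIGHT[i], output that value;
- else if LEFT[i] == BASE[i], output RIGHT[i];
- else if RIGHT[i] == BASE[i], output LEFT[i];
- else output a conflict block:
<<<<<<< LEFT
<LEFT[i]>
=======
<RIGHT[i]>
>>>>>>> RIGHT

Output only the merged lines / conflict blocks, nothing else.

Final LEFT:  [bravo, delta, echo, foxtrot, delta]
Final RIGHT: [bravo, delta, alpha, bravo, delta]
i=0: L=bravo R=bravo -> agree -> bravo
i=1: L=delta R=delta -> agree -> delta
i=2: BASE=delta L=echo R=alpha all differ -> CONFLICT
i=3: BASE=alpha L=foxtrot R=bravo all differ -> CONFLICT
i=4: L=delta R=delta -> agree -> delta

Answer: bravo
delta
<<<<<<< LEFT
echo
=======
alpha
>>>>>>> RIGHT
<<<<<<< LEFT
foxtrot
=======
bravo
>>>>>>> RIGHT
delta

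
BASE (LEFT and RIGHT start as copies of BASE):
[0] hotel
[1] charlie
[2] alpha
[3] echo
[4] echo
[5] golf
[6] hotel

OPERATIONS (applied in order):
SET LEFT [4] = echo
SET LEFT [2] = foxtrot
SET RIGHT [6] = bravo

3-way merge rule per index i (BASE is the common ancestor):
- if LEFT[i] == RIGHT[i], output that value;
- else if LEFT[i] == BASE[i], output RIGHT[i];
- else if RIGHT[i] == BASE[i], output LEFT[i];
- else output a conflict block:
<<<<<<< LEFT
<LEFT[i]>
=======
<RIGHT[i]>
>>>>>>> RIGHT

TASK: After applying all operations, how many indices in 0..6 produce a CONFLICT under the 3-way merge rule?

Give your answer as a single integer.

Final LEFT:  [hotel, charlie, foxtrot, echo, echo, golf, hotel]
Final RIGHT: [hotel, charlie, alpha, echo, echo, golf, bravo]
i=0: L=hotel R=hotel -> agree -> hotel
i=1: L=charlie R=charlie -> agree -> charlie
i=2: L=foxtrot, R=alpha=BASE -> take LEFT -> foxtrot
i=3: L=echo R=echo -> agree -> echo
i=4: L=echo R=echo -> agree -> echo
i=5: L=golf R=golf -> agree -> golf
i=6: L=hotel=BASE, R=bravo -> take RIGHT -> bravo
Conflict count: 0

Answer: 0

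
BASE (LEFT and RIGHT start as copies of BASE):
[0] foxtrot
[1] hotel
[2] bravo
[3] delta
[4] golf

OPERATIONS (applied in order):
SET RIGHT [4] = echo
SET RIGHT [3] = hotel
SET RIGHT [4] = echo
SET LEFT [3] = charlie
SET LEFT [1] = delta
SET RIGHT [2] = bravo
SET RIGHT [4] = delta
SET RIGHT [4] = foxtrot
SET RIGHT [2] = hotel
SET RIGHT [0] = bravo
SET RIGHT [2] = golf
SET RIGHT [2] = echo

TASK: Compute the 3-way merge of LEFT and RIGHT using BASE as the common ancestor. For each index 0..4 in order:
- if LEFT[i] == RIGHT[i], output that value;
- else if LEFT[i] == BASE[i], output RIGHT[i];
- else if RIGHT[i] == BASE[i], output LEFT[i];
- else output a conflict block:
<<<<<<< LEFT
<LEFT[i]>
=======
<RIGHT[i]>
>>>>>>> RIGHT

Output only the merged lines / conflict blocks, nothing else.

Answer: bravo
delta
echo
<<<<<<< LEFT
charlie
=======
hotel
>>>>>>> RIGHT
foxtrot

Derivation:
Final LEFT:  [foxtrot, delta, bravo, charlie, golf]
Final RIGHT: [bravo, hotel, echo, hotel, foxtrot]
i=0: L=foxtrot=BASE, R=bravo -> take RIGHT -> bravo
i=1: L=delta, R=hotel=BASE -> take LEFT -> delta
i=2: L=bravo=BASE, R=echo -> take RIGHT -> echo
i=3: BASE=delta L=charlie R=hotel all differ -> CONFLICT
i=4: L=golf=BASE, R=foxtrot -> take RIGHT -> foxtrot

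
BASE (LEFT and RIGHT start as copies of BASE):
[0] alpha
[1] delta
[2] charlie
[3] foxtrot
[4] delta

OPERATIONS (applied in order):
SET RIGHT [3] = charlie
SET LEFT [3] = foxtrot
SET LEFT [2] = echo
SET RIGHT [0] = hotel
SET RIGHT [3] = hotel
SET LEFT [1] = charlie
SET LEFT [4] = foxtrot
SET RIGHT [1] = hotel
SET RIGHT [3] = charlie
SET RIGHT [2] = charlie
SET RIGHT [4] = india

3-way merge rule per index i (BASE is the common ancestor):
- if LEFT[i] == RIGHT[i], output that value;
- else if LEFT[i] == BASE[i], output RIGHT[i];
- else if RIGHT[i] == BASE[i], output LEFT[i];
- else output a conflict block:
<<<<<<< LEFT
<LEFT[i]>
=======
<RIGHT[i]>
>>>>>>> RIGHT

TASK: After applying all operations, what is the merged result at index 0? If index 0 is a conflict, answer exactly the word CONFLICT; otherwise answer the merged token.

Final LEFT:  [alpha, charlie, echo, foxtrot, foxtrot]
Final RIGHT: [hotel, hotel, charlie, charlie, india]
i=0: L=alpha=BASE, R=hotel -> take RIGHT -> hotel
i=1: BASE=delta L=charlie R=hotel all differ -> CONFLICT
i=2: L=echo, R=charlie=BASE -> take LEFT -> echo
i=3: L=foxtrot=BASE, R=charlie -> take RIGHT -> charlie
i=4: BASE=delta L=foxtrot R=india all differ -> CONFLICT
Index 0 -> hotel

Answer: hotel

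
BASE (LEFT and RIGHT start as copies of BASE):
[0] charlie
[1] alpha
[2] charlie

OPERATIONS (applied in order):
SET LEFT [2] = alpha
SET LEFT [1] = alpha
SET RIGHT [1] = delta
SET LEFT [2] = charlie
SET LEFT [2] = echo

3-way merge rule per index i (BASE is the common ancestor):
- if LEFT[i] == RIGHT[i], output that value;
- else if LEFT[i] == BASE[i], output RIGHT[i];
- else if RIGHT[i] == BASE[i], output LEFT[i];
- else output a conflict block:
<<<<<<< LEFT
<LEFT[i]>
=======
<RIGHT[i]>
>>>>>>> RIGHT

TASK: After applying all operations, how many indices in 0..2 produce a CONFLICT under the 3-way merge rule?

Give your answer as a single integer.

Answer: 0

Derivation:
Final LEFT:  [charlie, alpha, echo]
Final RIGHT: [charlie, delta, charlie]
i=0: L=charlie R=charlie -> agree -> charlie
i=1: L=alpha=BASE, R=delta -> take RIGHT -> delta
i=2: L=echo, R=charlie=BASE -> take LEFT -> echo
Conflict count: 0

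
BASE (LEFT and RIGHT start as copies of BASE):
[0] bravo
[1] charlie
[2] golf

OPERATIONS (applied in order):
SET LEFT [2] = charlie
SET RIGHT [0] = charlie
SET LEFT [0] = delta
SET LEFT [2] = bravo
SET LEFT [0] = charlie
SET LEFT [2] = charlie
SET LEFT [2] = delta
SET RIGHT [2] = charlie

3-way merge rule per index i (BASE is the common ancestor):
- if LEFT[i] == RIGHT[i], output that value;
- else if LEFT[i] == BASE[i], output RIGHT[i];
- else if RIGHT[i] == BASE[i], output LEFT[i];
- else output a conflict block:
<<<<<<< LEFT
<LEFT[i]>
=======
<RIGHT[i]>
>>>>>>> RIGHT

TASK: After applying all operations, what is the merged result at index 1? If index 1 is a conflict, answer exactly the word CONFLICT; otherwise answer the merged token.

Answer: charlie

Derivation:
Final LEFT:  [charlie, charlie, delta]
Final RIGHT: [charlie, charlie, charlie]
i=0: L=charlie R=charlie -> agree -> charlie
i=1: L=charlie R=charlie -> agree -> charlie
i=2: BASE=golf L=delta R=charlie all differ -> CONFLICT
Index 1 -> charlie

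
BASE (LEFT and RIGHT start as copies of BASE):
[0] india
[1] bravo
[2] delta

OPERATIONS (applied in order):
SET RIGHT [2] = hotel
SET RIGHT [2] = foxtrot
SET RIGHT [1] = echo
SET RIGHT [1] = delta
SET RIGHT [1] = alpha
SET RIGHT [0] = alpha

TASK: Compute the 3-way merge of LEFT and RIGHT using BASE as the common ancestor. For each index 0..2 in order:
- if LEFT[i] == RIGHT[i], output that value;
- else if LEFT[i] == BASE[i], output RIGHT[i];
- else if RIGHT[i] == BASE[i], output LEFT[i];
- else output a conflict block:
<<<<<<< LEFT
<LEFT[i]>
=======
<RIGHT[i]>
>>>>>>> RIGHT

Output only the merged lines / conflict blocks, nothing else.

Answer: alpha
alpha
foxtrot

Derivation:
Final LEFT:  [india, bravo, delta]
Final RIGHT: [alpha, alpha, foxtrot]
i=0: L=india=BASE, R=alpha -> take RIGHT -> alpha
i=1: L=bravo=BASE, R=alpha -> take RIGHT -> alpha
i=2: L=delta=BASE, R=foxtrot -> take RIGHT -> foxtrot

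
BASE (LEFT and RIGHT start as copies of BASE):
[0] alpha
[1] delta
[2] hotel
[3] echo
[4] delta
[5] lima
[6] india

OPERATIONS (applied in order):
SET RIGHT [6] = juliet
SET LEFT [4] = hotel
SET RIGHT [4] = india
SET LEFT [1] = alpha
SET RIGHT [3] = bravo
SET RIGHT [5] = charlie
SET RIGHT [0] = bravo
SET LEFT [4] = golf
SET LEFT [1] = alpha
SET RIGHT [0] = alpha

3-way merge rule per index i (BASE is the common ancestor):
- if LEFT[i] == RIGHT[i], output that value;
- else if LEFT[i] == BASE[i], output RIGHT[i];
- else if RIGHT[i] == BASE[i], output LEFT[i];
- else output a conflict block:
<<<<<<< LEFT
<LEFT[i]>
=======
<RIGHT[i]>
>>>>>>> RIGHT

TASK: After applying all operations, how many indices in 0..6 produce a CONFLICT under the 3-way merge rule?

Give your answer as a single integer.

Answer: 1

Derivation:
Final LEFT:  [alpha, alpha, hotel, echo, golf, lima, india]
Final RIGHT: [alpha, delta, hotel, bravo, india, charlie, juliet]
i=0: L=alpha R=alpha -> agree -> alpha
i=1: L=alpha, R=delta=BASE -> take LEFT -> alpha
i=2: L=hotel R=hotel -> agree -> hotel
i=3: L=echo=BASE, R=bravo -> take RIGHT -> bravo
i=4: BASE=delta L=golf R=india all differ -> CONFLICT
i=5: L=lima=BASE, R=charlie -> take RIGHT -> charlie
i=6: L=india=BASE, R=juliet -> take RIGHT -> juliet
Conflict count: 1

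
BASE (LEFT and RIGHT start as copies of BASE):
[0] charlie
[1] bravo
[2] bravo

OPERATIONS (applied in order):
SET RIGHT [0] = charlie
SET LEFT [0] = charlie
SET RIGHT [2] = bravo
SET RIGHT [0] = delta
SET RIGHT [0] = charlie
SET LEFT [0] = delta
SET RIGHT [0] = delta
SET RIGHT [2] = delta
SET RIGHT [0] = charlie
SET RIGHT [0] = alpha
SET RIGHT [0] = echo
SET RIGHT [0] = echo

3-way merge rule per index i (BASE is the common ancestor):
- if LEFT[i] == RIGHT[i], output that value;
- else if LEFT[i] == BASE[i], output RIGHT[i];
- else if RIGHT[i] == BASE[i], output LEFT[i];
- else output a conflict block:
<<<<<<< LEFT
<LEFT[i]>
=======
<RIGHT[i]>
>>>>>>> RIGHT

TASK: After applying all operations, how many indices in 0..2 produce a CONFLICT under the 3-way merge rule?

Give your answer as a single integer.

Answer: 1

Derivation:
Final LEFT:  [delta, bravo, bravo]
Final RIGHT: [echo, bravo, delta]
i=0: BASE=charlie L=delta R=echo all differ -> CONFLICT
i=1: L=bravo R=bravo -> agree -> bravo
i=2: L=bravo=BASE, R=delta -> take RIGHT -> delta
Conflict count: 1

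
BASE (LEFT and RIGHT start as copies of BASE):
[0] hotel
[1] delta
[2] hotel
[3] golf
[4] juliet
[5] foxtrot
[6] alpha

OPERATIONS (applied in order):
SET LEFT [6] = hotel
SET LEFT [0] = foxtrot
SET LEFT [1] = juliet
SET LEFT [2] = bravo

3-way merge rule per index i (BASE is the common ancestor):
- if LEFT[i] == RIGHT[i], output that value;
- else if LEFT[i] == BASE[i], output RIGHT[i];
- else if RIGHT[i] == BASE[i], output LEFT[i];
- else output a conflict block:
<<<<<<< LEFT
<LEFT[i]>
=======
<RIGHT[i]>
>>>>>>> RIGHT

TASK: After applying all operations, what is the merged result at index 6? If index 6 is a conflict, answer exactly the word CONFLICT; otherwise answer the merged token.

Final LEFT:  [foxtrot, juliet, bravo, golf, juliet, foxtrot, hotel]
Final RIGHT: [hotel, delta, hotel, golf, juliet, foxtrot, alpha]
i=0: L=foxtrot, R=hotel=BASE -> take LEFT -> foxtrot
i=1: L=juliet, R=delta=BASE -> take LEFT -> juliet
i=2: L=bravo, R=hotel=BASE -> take LEFT -> bravo
i=3: L=golf R=golf -> agree -> golf
i=4: L=juliet R=juliet -> agree -> juliet
i=5: L=foxtrot R=foxtrot -> agree -> foxtrot
i=6: L=hotel, R=alpha=BASE -> take LEFT -> hotel
Index 6 -> hotel

Answer: hotel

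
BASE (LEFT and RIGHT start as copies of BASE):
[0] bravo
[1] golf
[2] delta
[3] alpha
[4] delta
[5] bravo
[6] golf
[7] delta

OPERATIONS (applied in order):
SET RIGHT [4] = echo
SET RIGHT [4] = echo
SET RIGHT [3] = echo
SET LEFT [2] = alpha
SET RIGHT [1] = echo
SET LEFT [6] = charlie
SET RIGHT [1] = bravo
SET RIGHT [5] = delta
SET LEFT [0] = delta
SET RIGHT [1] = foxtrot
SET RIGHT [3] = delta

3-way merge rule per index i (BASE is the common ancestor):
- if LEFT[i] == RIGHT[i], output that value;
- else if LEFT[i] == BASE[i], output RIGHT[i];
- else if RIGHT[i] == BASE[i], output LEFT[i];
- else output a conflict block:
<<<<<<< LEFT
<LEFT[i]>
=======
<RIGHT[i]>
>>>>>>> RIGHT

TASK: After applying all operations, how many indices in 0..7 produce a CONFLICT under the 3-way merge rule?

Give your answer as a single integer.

Final LEFT:  [delta, golf, alpha, alpha, delta, bravo, charlie, delta]
Final RIGHT: [bravo, foxtrot, delta, delta, echo, delta, golf, delta]
i=0: L=delta, R=bravo=BASE -> take LEFT -> delta
i=1: L=golf=BASE, R=foxtrot -> take RIGHT -> foxtrot
i=2: L=alpha, R=delta=BASE -> take LEFT -> alpha
i=3: L=alpha=BASE, R=delta -> take RIGHT -> delta
i=4: L=delta=BASE, R=echo -> take RIGHT -> echo
i=5: L=bravo=BASE, R=delta -> take RIGHT -> delta
i=6: L=charlie, R=golf=BASE -> take LEFT -> charlie
i=7: L=delta R=delta -> agree -> delta
Conflict count: 0

Answer: 0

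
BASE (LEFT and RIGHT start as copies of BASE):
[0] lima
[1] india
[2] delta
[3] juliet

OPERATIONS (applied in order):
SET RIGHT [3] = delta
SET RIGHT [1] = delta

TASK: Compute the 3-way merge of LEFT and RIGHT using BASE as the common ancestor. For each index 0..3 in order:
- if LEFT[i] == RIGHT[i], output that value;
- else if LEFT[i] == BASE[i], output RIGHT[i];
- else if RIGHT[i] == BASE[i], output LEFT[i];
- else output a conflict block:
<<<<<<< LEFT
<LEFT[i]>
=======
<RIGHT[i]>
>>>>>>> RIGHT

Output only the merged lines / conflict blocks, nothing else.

Answer: lima
delta
delta
delta

Derivation:
Final LEFT:  [lima, india, delta, juliet]
Final RIGHT: [lima, delta, delta, delta]
i=0: L=lima R=lima -> agree -> lima
i=1: L=india=BASE, R=delta -> take RIGHT -> delta
i=2: L=delta R=delta -> agree -> delta
i=3: L=juliet=BASE, R=delta -> take RIGHT -> delta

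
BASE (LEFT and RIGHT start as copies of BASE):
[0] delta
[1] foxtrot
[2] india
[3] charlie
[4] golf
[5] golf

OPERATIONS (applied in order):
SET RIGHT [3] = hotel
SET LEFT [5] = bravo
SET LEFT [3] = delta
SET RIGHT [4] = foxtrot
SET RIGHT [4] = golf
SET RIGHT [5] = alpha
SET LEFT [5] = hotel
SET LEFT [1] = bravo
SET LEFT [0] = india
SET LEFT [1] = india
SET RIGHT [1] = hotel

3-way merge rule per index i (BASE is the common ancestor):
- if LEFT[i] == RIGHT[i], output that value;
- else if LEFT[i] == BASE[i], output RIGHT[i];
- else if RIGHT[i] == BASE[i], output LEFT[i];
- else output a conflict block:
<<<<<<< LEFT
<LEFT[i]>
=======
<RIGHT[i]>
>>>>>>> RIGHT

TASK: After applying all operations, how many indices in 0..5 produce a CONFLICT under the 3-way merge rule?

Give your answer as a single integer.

Answer: 3

Derivation:
Final LEFT:  [india, india, india, delta, golf, hotel]
Final RIGHT: [delta, hotel, india, hotel, golf, alpha]
i=0: L=india, R=delta=BASE -> take LEFT -> india
i=1: BASE=foxtrot L=india R=hotel all differ -> CONFLICT
i=2: L=india R=india -> agree -> india
i=3: BASE=charlie L=delta R=hotel all differ -> CONFLICT
i=4: L=golf R=golf -> agree -> golf
i=5: BASE=golf L=hotel R=alpha all differ -> CONFLICT
Conflict count: 3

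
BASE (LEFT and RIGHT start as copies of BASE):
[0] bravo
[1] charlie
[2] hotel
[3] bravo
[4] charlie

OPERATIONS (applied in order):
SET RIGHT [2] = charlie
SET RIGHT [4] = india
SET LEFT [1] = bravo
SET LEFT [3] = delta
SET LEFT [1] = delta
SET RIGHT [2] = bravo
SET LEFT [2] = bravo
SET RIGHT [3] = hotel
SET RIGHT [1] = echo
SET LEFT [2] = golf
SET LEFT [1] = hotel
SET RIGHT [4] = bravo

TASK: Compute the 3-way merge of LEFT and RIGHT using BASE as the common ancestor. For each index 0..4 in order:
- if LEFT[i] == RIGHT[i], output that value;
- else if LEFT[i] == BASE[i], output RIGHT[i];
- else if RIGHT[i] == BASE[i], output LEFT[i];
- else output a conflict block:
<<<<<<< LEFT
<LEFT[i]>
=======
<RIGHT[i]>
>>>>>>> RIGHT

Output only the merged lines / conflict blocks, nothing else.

Answer: bravo
<<<<<<< LEFT
hotel
=======
echo
>>>>>>> RIGHT
<<<<<<< LEFT
golf
=======
bravo
>>>>>>> RIGHT
<<<<<<< LEFT
delta
=======
hotel
>>>>>>> RIGHT
bravo

Derivation:
Final LEFT:  [bravo, hotel, golf, delta, charlie]
Final RIGHT: [bravo, echo, bravo, hotel, bravo]
i=0: L=bravo R=bravo -> agree -> bravo
i=1: BASE=charlie L=hotel R=echo all differ -> CONFLICT
i=2: BASE=hotel L=golf R=bravo all differ -> CONFLICT
i=3: BASE=bravo L=delta R=hotel all differ -> CONFLICT
i=4: L=charlie=BASE, R=bravo -> take RIGHT -> bravo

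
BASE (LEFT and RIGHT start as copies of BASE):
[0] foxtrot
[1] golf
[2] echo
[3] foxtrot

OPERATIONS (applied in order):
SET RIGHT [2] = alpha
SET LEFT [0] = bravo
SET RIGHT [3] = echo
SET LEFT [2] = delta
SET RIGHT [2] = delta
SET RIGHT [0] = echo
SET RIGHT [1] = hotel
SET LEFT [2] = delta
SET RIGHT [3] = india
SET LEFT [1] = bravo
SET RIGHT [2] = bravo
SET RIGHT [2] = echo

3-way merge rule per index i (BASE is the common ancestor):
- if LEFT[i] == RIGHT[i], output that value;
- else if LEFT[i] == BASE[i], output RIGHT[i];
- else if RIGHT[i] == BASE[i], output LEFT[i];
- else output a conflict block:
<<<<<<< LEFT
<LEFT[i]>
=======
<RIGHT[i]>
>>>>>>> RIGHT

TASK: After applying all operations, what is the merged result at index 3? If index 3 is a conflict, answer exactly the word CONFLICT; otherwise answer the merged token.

Answer: india

Derivation:
Final LEFT:  [bravo, bravo, delta, foxtrot]
Final RIGHT: [echo, hotel, echo, india]
i=0: BASE=foxtrot L=bravo R=echo all differ -> CONFLICT
i=1: BASE=golf L=bravo R=hotel all differ -> CONFLICT
i=2: L=delta, R=echo=BASE -> take LEFT -> delta
i=3: L=foxtrot=BASE, R=india -> take RIGHT -> india
Index 3 -> india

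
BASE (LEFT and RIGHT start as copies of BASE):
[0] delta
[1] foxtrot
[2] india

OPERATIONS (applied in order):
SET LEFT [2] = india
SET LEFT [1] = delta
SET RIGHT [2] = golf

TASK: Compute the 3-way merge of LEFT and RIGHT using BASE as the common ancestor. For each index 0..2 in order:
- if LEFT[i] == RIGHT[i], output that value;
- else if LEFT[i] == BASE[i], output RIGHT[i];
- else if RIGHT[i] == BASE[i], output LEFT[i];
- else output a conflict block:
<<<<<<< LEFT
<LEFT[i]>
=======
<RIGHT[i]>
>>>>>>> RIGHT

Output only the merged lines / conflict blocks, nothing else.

Final LEFT:  [delta, delta, india]
Final RIGHT: [delta, foxtrot, golf]
i=0: L=delta R=delta -> agree -> delta
i=1: L=delta, R=foxtrot=BASE -> take LEFT -> delta
i=2: L=india=BASE, R=golf -> take RIGHT -> golf

Answer: delta
delta
golf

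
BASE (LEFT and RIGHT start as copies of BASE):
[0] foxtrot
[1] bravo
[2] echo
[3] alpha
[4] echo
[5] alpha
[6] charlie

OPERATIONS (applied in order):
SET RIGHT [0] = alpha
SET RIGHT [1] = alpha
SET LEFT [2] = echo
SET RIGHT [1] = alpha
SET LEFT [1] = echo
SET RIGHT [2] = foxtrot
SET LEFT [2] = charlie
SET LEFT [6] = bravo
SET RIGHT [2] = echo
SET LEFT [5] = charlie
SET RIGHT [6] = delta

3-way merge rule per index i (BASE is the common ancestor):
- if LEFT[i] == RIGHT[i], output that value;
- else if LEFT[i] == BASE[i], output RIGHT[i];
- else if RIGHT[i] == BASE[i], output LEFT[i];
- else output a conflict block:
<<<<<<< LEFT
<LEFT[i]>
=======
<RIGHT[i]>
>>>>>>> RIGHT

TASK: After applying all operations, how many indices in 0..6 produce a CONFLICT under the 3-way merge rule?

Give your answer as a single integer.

Answer: 2

Derivation:
Final LEFT:  [foxtrot, echo, charlie, alpha, echo, charlie, bravo]
Final RIGHT: [alpha, alpha, echo, alpha, echo, alpha, delta]
i=0: L=foxtrot=BASE, R=alpha -> take RIGHT -> alpha
i=1: BASE=bravo L=echo R=alpha all differ -> CONFLICT
i=2: L=charlie, R=echo=BASE -> take LEFT -> charlie
i=3: L=alpha R=alpha -> agree -> alpha
i=4: L=echo R=echo -> agree -> echo
i=5: L=charlie, R=alpha=BASE -> take LEFT -> charlie
i=6: BASE=charlie L=bravo R=delta all differ -> CONFLICT
Conflict count: 2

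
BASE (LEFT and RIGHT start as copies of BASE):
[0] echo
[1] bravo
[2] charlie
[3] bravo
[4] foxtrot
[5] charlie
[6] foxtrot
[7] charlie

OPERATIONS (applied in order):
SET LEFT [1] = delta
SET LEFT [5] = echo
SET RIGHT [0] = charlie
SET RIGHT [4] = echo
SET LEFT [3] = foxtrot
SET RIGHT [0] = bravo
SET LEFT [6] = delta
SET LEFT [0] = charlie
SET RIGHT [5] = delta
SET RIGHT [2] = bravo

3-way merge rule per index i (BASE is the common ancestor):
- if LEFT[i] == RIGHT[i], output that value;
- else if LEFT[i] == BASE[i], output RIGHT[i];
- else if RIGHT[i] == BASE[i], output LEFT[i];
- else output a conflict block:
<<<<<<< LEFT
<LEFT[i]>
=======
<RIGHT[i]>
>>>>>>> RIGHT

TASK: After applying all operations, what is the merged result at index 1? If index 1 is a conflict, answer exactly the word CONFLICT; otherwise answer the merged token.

Final LEFT:  [charlie, delta, charlie, foxtrot, foxtrot, echo, delta, charlie]
Final RIGHT: [bravo, bravo, bravo, bravo, echo, delta, foxtrot, charlie]
i=0: BASE=echo L=charlie R=bravo all differ -> CONFLICT
i=1: L=delta, R=bravo=BASE -> take LEFT -> delta
i=2: L=charlie=BASE, R=bravo -> take RIGHT -> bravo
i=3: L=foxtrot, R=bravo=BASE -> take LEFT -> foxtrot
i=4: L=foxtrot=BASE, R=echo -> take RIGHT -> echo
i=5: BASE=charlie L=echo R=delta all differ -> CONFLICT
i=6: L=delta, R=foxtrot=BASE -> take LEFT -> delta
i=7: L=charlie R=charlie -> agree -> charlie
Index 1 -> delta

Answer: delta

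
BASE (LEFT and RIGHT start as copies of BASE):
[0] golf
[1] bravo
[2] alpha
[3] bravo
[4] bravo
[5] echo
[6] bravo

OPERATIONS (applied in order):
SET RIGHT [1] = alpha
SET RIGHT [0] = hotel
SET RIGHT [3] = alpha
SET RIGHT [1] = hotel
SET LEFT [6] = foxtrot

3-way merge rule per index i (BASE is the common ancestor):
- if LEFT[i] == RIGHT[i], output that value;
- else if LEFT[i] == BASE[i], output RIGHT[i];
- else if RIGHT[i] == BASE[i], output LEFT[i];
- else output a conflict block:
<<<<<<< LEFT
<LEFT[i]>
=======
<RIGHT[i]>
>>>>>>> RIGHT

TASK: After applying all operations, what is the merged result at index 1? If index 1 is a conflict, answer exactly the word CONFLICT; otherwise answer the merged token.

Final LEFT:  [golf, bravo, alpha, bravo, bravo, echo, foxtrot]
Final RIGHT: [hotel, hotel, alpha, alpha, bravo, echo, bravo]
i=0: L=golf=BASE, R=hotel -> take RIGHT -> hotel
i=1: L=bravo=BASE, R=hotel -> take RIGHT -> hotel
i=2: L=alpha R=alpha -> agree -> alpha
i=3: L=bravo=BASE, R=alpha -> take RIGHT -> alpha
i=4: L=bravo R=bravo -> agree -> bravo
i=5: L=echo R=echo -> agree -> echo
i=6: L=foxtrot, R=bravo=BASE -> take LEFT -> foxtrot
Index 1 -> hotel

Answer: hotel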